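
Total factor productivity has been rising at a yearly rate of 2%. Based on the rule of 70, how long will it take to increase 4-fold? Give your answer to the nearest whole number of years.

≈ 70 years

One doubling takes 70/2 = 35.00 years.
4 = 2^2, so 2 doublings → 70 years.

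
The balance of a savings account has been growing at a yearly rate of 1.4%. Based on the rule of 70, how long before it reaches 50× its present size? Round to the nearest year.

At 1.4% it doubles every 70/1.4 ≈ 50.00 years.
Reaching 50× takes log₂(50) ≈ 5.64 doublings.
5.64 × 50.00 ≈ 282 years.

about 282 years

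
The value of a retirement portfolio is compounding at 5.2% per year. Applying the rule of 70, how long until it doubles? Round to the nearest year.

70/5.2 ≈ 13.46, so it doubles roughly every 13 years.

approximately 13 years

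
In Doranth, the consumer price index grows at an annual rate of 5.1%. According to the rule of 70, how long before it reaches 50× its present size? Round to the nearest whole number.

≈ 77 years

Doubling time ≈ 70/5.1 = 13.73 years.
50× is log₂ 50 ≈ 5.64 doublings, so ≈ 5.64 × 13.73 = 77 years.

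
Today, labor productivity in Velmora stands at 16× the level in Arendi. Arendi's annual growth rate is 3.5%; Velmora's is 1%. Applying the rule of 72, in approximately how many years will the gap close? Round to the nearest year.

≈ 115 years

What matters is the difference: 2.5 pp.
Rule of 72 on the gap: the ratio halves every 72/2.5 ≈ 28.80 years.
A 16× gap closes after 4 halvings: 4 × 28.80 ≈ 115 years.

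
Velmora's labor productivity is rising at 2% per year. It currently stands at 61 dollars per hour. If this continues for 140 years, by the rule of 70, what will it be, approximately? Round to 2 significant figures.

approximately 980 dollars per hour

Doubling time ≈ 70/2 = 35.00 years.
140 years is 140/35.00 ≈ 4.00 doublings, a factor of 2^4.00 ≈ 16.00.
61 × 16.00 ≈ 980 dollars per hour.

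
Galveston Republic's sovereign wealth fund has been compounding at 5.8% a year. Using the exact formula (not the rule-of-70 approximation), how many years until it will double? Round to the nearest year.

12 years

t = ln(2) / ln(1 + 0.058) = 0.6931 / 0.056380 ≈ 12.29.
≈ 12 years.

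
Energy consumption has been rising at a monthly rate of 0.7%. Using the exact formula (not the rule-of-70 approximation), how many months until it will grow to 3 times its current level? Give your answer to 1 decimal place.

t = ln(3) / ln(1 + 0.007) = 1.0986 / 0.006976 ≈ 157.48.

157.5 months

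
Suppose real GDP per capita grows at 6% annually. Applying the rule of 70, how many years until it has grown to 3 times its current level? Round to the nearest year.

18 years

At 6% it doubles every 70/6 ≈ 11.67 years.
3× is log₂ 3 ≈ 1.58 doublings, so ≈ 1.58 × 11.67 = 18 years.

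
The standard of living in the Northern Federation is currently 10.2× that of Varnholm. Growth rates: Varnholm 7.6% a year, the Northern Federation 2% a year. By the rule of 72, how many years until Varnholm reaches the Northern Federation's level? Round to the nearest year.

approximately 43 years

The growth-rate gap is 7.6% − 2% = 5.6 percentage points.
So the ratio between them halves every 72/5.6 ≈ 12.86 years.
A 10.2× gap takes log₂(10.2) ≈ 3.35 halvings to close: 3.35 × 12.86 ≈ 43 years.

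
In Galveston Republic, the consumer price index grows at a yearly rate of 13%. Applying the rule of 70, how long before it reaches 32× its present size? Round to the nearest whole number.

At 13% it doubles every 70/13 ≈ 5.38 years.
32 = 2^5, so 5 doublings → 27 years.

around 27 years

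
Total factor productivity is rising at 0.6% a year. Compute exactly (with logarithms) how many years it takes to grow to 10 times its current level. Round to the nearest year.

385 years

t = ln(10) / ln(1 + 0.006) = 2.3026 / 0.005982 ≈ 384.92.
≈ 385 years.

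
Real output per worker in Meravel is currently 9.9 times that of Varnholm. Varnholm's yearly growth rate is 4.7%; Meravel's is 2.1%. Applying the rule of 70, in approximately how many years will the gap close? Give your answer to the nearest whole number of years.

around 89 years

Varnholm gains on Meravel at 4.7% − 2.1% = 2.6 points a year.
At that relative rate the gap halves every 70/2.6 ≈ 26.92 years.
A 9.9 times gap takes log₂(9.9) ≈ 3.31 halvings to close: 3.31 × 26.92 ≈ 89 years.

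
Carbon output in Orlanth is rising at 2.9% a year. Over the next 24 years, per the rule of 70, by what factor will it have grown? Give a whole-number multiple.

Doubling time ≈ 70/2.9 = 24.14 years.
24/24.14 ≈ 1 doubling, so about 2^1 = 2×.

about 2 times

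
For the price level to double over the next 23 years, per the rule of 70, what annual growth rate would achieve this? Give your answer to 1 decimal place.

3.0%

70 / 23 ≈ 3.04, so about 3.0% annually.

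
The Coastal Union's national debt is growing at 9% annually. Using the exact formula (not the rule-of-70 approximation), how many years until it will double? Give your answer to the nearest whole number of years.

t = ln(2) / ln(1 + 0.09) = 0.6931 / 0.086178 ≈ 8.04.
≈ 8 years.

8 years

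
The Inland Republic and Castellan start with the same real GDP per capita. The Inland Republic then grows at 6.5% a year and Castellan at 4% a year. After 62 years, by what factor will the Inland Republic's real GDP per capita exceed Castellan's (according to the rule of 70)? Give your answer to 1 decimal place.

Rate gap = 6.5% − 4% = 2.5 points.
The ratio doubles every 70/2.5 ≈ 28.00 years.
62/28.00 ≈ 2.21 doublings → ratio ≈ 2^2.21 ≈ 4.6.

approximately 4.6 times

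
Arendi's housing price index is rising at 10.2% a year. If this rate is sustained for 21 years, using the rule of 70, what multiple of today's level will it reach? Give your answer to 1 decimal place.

8.3 times

Doubling time ≈ 70/10.2 = 6.86 years.
21 years / 6.86 ≈ 3.06 doublings → factor 2^3.06 ≈ 8.3.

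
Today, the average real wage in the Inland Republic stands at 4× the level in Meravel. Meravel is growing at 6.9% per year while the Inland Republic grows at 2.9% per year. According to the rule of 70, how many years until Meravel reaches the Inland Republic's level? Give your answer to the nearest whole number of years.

roughly 35 years

What matters is the difference: 4 pp.
Rule of 70 on the gap: the ratio halves every 70/4 ≈ 17.50 years.
A 4× gap closes after 2 halvings: 2 × 17.50 ≈ 35 years.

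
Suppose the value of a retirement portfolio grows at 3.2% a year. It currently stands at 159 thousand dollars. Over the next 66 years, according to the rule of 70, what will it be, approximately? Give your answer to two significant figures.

1300 thousand dollars

It doubles every 70/3.2 ≈ 21.88 years, so 66 years is 3.02 doublings.
2^3.02 ≈ 8.11; 159 × 8.11 ≈ 1300 thousand dollars.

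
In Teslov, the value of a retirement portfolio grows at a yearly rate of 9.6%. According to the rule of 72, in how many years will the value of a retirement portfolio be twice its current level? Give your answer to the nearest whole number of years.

roughly 8 years

Doubling time ≈ 72 / 9.6 = 7.50 years.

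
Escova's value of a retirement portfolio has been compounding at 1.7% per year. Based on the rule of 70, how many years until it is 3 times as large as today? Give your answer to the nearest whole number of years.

At 1.7% it doubles every 70/1.7 ≈ 41.18 years.
Reaching 3× takes log₂(3) ≈ 1.58 doublings.
1.58 × 41.18 ≈ 65 years.

roughly 65 years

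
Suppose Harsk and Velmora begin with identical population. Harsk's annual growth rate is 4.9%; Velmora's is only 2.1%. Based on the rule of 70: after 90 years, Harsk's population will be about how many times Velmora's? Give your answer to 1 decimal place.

12.1 times

Only the 2.8-point difference matters.
70/2.8 ≈ 25.00 years per doubling of the ratio; 90 years gives 3.60 doublings, so ≈ 12.1×.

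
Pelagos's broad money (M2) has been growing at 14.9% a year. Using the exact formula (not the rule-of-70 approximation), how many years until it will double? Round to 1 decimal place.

5.0 years

t = ln(2) / ln(1 + 0.149) = 0.6931 / 0.138892 ≈ 4.99.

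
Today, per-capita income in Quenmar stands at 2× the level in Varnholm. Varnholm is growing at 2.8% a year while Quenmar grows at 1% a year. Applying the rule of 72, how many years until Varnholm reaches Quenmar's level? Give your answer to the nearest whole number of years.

The growth-rate gap is 2.8% − 1% = 1.8 percentage points.
So the ratio between them halves every 72/1.8 ≈ 40.00 years.
A 2× gap closes after 1 halving: 1 × 40.00 ≈ 40 years.

about 40 years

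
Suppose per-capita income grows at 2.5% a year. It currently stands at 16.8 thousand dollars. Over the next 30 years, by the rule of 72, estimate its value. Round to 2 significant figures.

roughly 35 thousand dollars

It doubles every 72/2.5 ≈ 28.80 years, so 30 years is 1.04 doublings.
2^1.04 ≈ 2.06; 16.8 × 2.06 ≈ 35 thousand dollars.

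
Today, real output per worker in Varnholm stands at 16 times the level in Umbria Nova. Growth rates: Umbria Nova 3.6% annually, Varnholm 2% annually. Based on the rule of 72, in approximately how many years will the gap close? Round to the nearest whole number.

Umbria Nova gains on Varnholm at 3.6% − 2% = 1.6 points a year.
At that relative rate the gap halves every 72/1.6 ≈ 45.00 years.
A 16 times gap closes after 4 halvings: 4 × 45.00 ≈ 180 years.

around 180 years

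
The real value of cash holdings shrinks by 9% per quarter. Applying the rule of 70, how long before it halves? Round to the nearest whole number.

Falling at 9%, it halves about every 70/9 = 7.78 quarters.

around 8 quarters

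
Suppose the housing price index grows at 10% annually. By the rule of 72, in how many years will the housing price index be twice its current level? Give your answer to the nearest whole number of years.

approximately 7 years

At 10%, doubling takes about 72/10 = 7.20 years.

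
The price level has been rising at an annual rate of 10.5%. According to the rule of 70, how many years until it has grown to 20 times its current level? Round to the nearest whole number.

roughly 29 years

At 10.5% it doubles every 70/10.5 ≈ 6.67 years.
20× is log₂ 20 ≈ 4.32 doublings, so ≈ 4.32 × 6.67 = 29 years.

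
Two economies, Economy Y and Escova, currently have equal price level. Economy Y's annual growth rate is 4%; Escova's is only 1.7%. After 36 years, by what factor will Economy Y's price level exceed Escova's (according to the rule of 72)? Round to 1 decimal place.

Rate gap = 4% − 1.7% = 2.3 points.
The ratio doubles every 72/2.3 ≈ 31.30 years.
36/31.30 ≈ 1.15 doublings → ratio ≈ 2^1.15 ≈ 2.2.

≈ 2.2 times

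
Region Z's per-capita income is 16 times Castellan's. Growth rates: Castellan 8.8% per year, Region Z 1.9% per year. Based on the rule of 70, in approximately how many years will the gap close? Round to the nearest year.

roughly 41 years

The growth-rate gap is 8.8% − 1.9% = 6.9 percentage points.
So the ratio between them halves every 70/6.9 ≈ 10.14 years.
A 16 times gap closes after 4 halvings: 4 × 10.14 ≈ 41 years.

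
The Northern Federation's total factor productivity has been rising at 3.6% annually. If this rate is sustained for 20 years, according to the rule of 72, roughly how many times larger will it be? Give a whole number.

roughly 2 times

Doubling time ≈ 72/3.6 = 20.00 years.
20/20.00 ≈ 1 doubling, so about 2^1 = 2×.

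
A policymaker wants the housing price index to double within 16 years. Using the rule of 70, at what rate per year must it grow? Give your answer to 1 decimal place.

70 / 16 ≈ 4.38, so about 4.4% per year.

≈ 4.4%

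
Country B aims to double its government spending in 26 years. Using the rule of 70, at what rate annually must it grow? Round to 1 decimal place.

≈ 2.7%

70 / 26 ≈ 2.69, so about 2.7% annually.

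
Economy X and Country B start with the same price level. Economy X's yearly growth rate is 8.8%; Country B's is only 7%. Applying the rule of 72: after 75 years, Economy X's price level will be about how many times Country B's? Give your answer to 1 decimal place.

Only the 1.8-point difference matters.
72/1.8 ≈ 40.00 years per doubling of the ratio; 75 years gives 1.88 doublings, so ≈ 3.7×.

roughly 3.7 times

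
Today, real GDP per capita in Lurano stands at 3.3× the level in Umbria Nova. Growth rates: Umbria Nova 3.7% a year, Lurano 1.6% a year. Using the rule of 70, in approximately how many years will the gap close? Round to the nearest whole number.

What matters is the difference: 2.1 pp.
Rule of 70 on the gap: the ratio halves every 70/2.1 ≈ 33.33 years.
A 3.3× gap takes log₂(3.3) ≈ 1.72 halvings to close: 1.72 × 33.33 ≈ 57 years.

57 years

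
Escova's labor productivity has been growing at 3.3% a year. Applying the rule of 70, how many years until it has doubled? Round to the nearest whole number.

70/3.3 ≈ 21.21, so it doubles roughly every 21 years.

approximately 21 years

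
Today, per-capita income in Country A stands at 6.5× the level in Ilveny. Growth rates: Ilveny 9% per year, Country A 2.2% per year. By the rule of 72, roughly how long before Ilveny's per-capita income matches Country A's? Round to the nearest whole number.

around 29 years

Ilveny gains on Country A at 9% − 2.2% = 6.8 points a year.
At that relative rate the gap halves every 72/6.8 ≈ 10.59 years.
A 6.5× gap takes log₂(6.5) ≈ 2.70 halvings to close: 2.70 × 10.59 ≈ 29 years.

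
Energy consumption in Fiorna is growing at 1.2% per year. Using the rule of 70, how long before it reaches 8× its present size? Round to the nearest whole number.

about 175 years

One doubling takes 70/1.2 = 58.33 years.
Getting to 8× needs 3 doublings: 3 × 58.33 ≈ 175 years.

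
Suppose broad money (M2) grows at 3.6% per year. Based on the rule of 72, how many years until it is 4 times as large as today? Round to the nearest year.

One doubling takes 72/3.6 = 20.00 years.
4 = 2^2, so 2 doublings → 40 years.

40 years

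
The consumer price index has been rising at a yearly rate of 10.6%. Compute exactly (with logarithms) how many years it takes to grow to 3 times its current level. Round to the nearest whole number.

11 years

t = ln(3) / ln(1 + 0.106) = 1.0986 / 0.100750 ≈ 10.90.
≈ 11 years.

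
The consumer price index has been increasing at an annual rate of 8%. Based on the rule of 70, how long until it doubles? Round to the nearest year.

Doubling time ≈ 70 / 8 = 8.75 years.

≈ 9 years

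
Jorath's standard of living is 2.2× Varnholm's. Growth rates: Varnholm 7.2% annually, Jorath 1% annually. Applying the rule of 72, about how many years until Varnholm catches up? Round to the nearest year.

roughly 13 years

What matters is the difference: 6.2 pp.
Rule of 72 on the gap: the ratio halves every 72/6.2 ≈ 11.61 years.
A 2.2× gap takes log₂(2.2) ≈ 1.14 halvings to close: 1.14 × 11.61 ≈ 13 years.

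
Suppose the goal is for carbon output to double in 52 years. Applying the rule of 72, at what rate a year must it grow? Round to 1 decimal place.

about 1.4%

72 / 52 ≈ 1.38, so about 1.4% a year.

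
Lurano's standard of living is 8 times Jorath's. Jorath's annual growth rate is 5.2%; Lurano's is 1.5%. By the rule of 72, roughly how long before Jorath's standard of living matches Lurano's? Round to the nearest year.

Jorath gains on Lurano at 5.2% − 1.5% = 3.7 points a year.
At that relative rate the gap halves every 72/3.7 ≈ 19.46 years.
An 8 times gap closes after 3 halvings: 3 × 19.46 ≈ 58 years.

about 58 years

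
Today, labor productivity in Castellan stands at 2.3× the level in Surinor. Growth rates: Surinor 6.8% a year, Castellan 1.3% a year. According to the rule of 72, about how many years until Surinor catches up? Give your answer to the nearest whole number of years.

Surinor gains on Castellan at 6.8% − 1.3% = 5.5 points a year.
At that relative rate the gap halves every 72/5.5 ≈ 13.09 years.
A 2.3× gap takes log₂(2.3) ≈ 1.20 halvings to close: 1.20 × 13.09 ≈ 16 years.

around 16 years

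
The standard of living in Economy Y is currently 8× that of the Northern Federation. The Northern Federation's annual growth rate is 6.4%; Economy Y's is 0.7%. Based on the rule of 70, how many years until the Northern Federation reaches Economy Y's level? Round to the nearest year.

The growth-rate gap is 6.4% − 0.7% = 5.7 percentage points.
So the ratio between them halves every 70/5.7 ≈ 12.28 years.
An 8× gap closes after 3 halvings: 3 × 12.28 ≈ 37 years.

37 years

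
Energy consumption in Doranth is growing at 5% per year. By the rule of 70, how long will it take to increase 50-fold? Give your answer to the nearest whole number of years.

At 5% it doubles every 70/5 ≈ 14.00 years.
Reaching 50× takes log₂(50) ≈ 5.64 doublings.
5.64 × 14.00 ≈ 79 years.

around 79 years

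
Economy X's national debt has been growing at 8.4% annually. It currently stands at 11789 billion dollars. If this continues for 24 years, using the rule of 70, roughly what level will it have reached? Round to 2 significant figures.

87000 billion dollars

It doubles every 70/8.4 ≈ 8.33 years, so 24 years is 2.88 doublings.
2^2.88 ≈ 7.36; 11789 × 7.36 ≈ 87000 billion dollars.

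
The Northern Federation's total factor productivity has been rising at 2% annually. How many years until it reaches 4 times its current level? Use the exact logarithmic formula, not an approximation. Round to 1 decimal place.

t = ln(4) / ln(1 + 0.02) = 1.3863 / 0.019803 ≈ 70.00.

70.0 years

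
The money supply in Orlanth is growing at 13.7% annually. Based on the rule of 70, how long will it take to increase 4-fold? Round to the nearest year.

One doubling takes 70/13.7 = 5.11 years.
Getting to 4× needs 2 doublings: 2 × 5.11 ≈ 10 years.

roughly 10 years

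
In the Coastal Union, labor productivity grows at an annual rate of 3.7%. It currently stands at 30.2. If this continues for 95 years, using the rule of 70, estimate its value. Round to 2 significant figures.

It doubles every 70/3.7 ≈ 18.92 years, so 95 years is 5.02 doublings.
2^5.02 ≈ 32.45; 30.2 × 32.45 ≈ 980.

approximately 980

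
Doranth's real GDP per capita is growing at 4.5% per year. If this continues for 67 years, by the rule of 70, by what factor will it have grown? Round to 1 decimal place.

about 19.8 times

Doubles every ≈ 15.56 years (70/4.5).
67 years is 4.31 doublings; 2^4.31 ≈ 19.8×.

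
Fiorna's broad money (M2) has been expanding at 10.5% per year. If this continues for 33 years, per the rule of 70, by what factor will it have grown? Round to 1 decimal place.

about 30.9 times

Doubles every ≈ 6.67 years (70/10.5).
33 years is 4.95 doublings; 2^4.95 ≈ 30.9×.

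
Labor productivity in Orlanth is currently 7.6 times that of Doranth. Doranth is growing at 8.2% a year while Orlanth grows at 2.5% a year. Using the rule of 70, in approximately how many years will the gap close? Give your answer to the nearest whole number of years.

Doranth gains on Orlanth at 8.2% − 2.5% = 5.7 points a year.
At that relative rate the gap halves every 70/5.7 ≈ 12.28 years.
A 7.6 times gap takes log₂(7.6) ≈ 2.93 halvings to close: 2.93 × 12.28 ≈ 36 years.

around 36 years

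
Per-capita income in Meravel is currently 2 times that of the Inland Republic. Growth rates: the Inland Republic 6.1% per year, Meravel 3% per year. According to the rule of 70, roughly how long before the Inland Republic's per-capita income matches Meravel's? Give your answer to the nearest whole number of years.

roughly 23 years

the Inland Republic gains on Meravel at 6.1% − 3% = 3.1 points a year.
At that relative rate the gap halves every 70/3.1 ≈ 22.58 years.
A 2 times gap closes after 1 halving: 1 × 22.58 ≈ 23 years.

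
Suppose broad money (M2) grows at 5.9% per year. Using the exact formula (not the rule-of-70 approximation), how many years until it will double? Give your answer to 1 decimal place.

t = ln(2) / ln(1 + 0.059) = 0.6931 / 0.057325 ≈ 12.09.

12.1 years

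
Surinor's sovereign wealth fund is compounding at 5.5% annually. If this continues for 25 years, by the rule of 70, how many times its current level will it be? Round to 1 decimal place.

Doubles every ≈ 12.73 years (70/5.5).
25 years is 1.96 doublings; 2^1.96 ≈ 3.9×.

3.9 times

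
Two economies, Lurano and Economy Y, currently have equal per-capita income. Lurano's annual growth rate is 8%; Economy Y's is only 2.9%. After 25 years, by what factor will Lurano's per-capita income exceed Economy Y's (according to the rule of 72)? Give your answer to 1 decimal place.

Rate gap = 8% − 2.9% = 5.1 points.
The ratio doubles every 72/5.1 ≈ 14.12 years.
25/14.12 ≈ 1.77 doublings → ratio ≈ 2^1.77 ≈ 3.4.

approximately 3.4 times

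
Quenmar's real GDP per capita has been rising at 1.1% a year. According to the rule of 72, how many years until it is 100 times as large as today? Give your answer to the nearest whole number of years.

roughly 435 years

One doubling takes 72/1.1 = 65.45 years.
100× is log₂ 100 ≈ 6.64 doublings, so ≈ 6.64 × 65.45 = 435 years.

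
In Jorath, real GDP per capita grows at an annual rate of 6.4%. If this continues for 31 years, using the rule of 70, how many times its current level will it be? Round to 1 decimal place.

Doubles every ≈ 10.94 years (70/6.4).
31 years is 2.83 doublings; 2^2.83 ≈ 7.1×.

around 7.1 times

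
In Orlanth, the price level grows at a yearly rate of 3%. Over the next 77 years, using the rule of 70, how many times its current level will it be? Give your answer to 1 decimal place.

about 9.8 times

Doubling time ≈ 70/3 = 23.33 years.
77 years / 23.33 ≈ 3.30 doublings → factor 2^3.30 ≈ 9.8.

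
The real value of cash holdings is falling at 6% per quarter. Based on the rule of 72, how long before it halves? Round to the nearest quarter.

The rule works in reverse for decay: 72/6 ≈ 12.00 quarters to halve.

approximately 12 quarters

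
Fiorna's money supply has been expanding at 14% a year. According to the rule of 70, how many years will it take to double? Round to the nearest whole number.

Doubling time ≈ 70 / 14 = 5.00 years.

about 5 years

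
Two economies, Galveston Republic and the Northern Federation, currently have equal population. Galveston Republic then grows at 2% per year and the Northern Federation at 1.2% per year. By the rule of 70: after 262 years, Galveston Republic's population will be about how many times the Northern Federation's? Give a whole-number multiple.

Rate gap = 2% − 1.2% = 0.8 points.
The ratio doubles every 70/0.8 ≈ 87.50 years.
262/87.50 ≈ 2.99 doublings → ratio ≈ 2^2.99 ≈ 8.

roughly 8 times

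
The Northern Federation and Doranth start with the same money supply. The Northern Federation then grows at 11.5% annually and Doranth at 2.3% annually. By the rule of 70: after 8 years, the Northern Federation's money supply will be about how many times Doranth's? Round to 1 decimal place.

Rate gap = 11.5% − 2.3% = 9.2 points.
The ratio doubles every 70/9.2 ≈ 7.61 years.
8/7.61 ≈ 1.05 doublings → ratio ≈ 2^1.05 ≈ 2.1.

≈ 2.1 times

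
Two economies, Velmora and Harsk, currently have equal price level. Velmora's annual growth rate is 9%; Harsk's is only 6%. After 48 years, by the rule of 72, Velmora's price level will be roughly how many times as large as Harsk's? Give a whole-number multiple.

about 4 times

Only the 3-point difference matters.
72/3 ≈ 24.00 years per doubling of the ratio; 48 years gives 2.00 doublings, so ≈ 4×.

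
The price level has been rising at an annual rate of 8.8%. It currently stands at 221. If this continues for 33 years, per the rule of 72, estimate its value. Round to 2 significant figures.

3600

It doubles every 72/8.8 ≈ 8.18 years, so 33 years is 4.03 doublings.
2^4.03 ≈ 16.34; 221 × 16.34 ≈ 3600.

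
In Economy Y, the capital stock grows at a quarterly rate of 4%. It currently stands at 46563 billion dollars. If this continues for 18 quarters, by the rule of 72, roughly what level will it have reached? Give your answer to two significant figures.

Doubling time ≈ 72/4 = 18.00 quarters.
18 quarters is 18/18.00 ≈ 1.00 doublings, a factor of 2^1.00 ≈ 2.00.
46563 × 2.00 ≈ 93000 billion dollars.

roughly 93000 billion dollars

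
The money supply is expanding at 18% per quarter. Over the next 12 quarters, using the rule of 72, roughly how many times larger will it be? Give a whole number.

Doubling time ≈ 72/18 = 4.00 quarters.
12/4.00 ≈ 3 doublings, so about 2^3 = 8×.

≈ 8 times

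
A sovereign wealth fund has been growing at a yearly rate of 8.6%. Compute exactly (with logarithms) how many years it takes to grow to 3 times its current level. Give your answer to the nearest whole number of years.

13 years

t = ln(3) / ln(1 + 0.086) = 1.0986 / 0.082501 ≈ 13.32.
≈ 13 years.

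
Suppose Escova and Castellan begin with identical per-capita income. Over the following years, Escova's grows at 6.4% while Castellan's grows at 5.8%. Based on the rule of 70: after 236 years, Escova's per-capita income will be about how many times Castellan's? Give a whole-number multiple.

about 4 times

Escova pulls ahead at 0.6 pp per year, so the ratio doubles every 70/0.6 ≈ 116.67 years.
In 236 years that's 2.02 doublings: 2^2.02 ≈ 4.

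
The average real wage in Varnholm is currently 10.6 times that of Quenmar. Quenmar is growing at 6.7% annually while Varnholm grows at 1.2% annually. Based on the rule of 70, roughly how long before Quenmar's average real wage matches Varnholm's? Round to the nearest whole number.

about 43 years

What matters is the difference: 5.5 pp.
Rule of 70 on the gap: the ratio halves every 70/5.5 ≈ 12.73 years.
A 10.6 times gap takes log₂(10.6) ≈ 3.41 halvings to close: 3.41 × 12.73 ≈ 43 years.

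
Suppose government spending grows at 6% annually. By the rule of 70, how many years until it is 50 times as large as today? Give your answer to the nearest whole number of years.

roughly 66 years

At 6% it doubles every 70/6 ≈ 11.67 years.
Reaching 50× takes log₂(50) ≈ 5.64 doublings.
5.64 × 11.67 ≈ 66 years.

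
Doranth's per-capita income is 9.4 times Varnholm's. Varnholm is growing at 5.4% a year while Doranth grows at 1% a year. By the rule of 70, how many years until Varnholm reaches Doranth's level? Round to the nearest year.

What matters is the difference: 4.4 pp.
Rule of 70 on the gap: the ratio halves every 70/4.4 ≈ 15.91 years.
A 9.4 times gap takes log₂(9.4) ≈ 3.23 halvings to close: 3.23 × 15.91 ≈ 51 years.

roughly 51 years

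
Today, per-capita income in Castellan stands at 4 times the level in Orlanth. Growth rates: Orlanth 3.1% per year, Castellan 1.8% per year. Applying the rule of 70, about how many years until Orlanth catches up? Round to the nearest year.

What matters is the difference: 1.3 pp.
Rule of 70 on the gap: the ratio halves every 70/1.3 ≈ 53.85 years.
A 4 times gap closes after 2 halvings: 2 × 53.85 ≈ 108 years.

≈ 108 years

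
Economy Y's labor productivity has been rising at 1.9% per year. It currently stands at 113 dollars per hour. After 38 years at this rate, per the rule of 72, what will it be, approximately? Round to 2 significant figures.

It doubles every 72/1.9 ≈ 37.89 years, so 38 years is 1.00 doublings.
2^1.00 ≈ 2.00; 113 × 2.00 ≈ 230 dollars per hour.

around 230 dollars per hour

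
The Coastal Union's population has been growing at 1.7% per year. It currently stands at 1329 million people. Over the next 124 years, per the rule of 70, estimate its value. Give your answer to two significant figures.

11000 million people

Doubling time ≈ 70/1.7 = 41.18 years.
124 years is 124/41.18 ≈ 3.01 doublings, a factor of 2^3.01 ≈ 8.06.
1329 × 8.06 ≈ 11000 million people.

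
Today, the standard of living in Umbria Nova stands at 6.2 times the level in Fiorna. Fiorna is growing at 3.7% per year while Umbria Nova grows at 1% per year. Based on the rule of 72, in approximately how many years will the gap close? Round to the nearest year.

around 70 years

Fiorna gains on Umbria Nova at 3.7% − 1% = 2.7 points a year.
At that relative rate the gap halves every 72/2.7 ≈ 26.67 years.
A 6.2 times gap takes log₂(6.2) ≈ 2.63 halvings to close: 2.63 × 26.67 ≈ 70 years.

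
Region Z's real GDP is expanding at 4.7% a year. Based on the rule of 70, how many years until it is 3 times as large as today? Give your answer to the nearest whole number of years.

One doubling takes 70/4.7 = 14.89 years.
Reaching 3× takes log₂(3) ≈ 1.58 doublings.
1.58 × 14.89 ≈ 24 years.

≈ 24 years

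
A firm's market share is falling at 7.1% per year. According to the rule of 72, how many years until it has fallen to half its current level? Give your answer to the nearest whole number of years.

approximately 10 years

The rule works in reverse for decay: 72/7.1 ≈ 10.14 years to halve.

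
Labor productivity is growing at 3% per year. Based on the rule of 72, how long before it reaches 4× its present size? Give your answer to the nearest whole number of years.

about 48 years

Doubling time ≈ 72/3 = 24.00 years.
4 = 2^2, so 2 doublings → 48 years.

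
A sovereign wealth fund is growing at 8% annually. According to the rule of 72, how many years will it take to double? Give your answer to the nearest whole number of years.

Doubling time ≈ 72 / 8 = 9.00 years.

≈ 9 years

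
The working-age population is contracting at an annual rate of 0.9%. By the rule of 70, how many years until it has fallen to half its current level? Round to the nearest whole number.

roughly 78 years

Falling at 0.9%, it halves about every 70/0.9 = 77.78 years.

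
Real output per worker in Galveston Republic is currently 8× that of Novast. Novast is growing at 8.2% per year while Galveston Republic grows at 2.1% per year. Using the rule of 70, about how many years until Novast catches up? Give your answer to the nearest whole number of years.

34 years

Novast gains on Galveston Republic at 8.2% − 2.1% = 6.1 points a year.
At that relative rate the gap halves every 70/6.1 ≈ 11.48 years.
An 8× gap closes after 3 halvings: 3 × 11.48 ≈ 34 years.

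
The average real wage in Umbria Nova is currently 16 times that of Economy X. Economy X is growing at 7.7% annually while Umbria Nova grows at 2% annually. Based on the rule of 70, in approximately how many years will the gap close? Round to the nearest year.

The growth-rate gap is 7.7% − 2% = 5.7 percentage points.
So the ratio between them halves every 70/5.7 ≈ 12.28 years.
A 16 times gap closes after 4 halvings: 4 × 12.28 ≈ 49 years.

approximately 49 years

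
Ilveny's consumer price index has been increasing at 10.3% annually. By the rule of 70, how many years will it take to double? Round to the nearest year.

7 years

70/10.3 ≈ 6.80, so it doubles roughly every 7 years.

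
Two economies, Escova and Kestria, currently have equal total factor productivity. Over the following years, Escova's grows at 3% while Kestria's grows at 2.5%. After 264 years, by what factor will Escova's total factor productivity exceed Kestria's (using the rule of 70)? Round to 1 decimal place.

3.7 times

Only the 0.5-point difference matters.
70/0.5 ≈ 140.00 years per doubling of the ratio; 264 years gives 1.89 doublings, so ≈ 3.7×.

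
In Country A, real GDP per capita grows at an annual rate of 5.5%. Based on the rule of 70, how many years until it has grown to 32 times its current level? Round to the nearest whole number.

One doubling takes 70/5.5 = 12.73 years.
Getting to 32× needs 5 doublings: 5 × 12.73 ≈ 64 years.

about 64 years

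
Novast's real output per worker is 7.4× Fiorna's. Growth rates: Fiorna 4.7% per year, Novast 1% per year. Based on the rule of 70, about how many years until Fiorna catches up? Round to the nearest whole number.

Fiorna gains on Novast at 4.7% − 1% = 3.7 points a year.
At that relative rate the gap halves every 70/3.7 ≈ 18.92 years.
A 7.4× gap takes log₂(7.4) ≈ 2.89 halvings to close: 2.89 × 18.92 ≈ 55 years.

55 years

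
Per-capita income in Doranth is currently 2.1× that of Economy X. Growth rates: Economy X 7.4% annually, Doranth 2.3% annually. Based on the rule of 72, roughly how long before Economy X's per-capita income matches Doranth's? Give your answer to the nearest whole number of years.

Economy X gains on Doranth at 7.4% − 2.3% = 5.1 points a year.
At that relative rate the gap halves every 72/5.1 ≈ 14.12 years.
A 2.1× gap takes log₂(2.1) ≈ 1.07 halvings to close: 1.07 × 14.12 ≈ 15 years.

around 15 years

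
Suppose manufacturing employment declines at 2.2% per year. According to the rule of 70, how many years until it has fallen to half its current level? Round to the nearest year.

The rule works in reverse for decay: 70/2.2 ≈ 31.82 years to halve.

approximately 32 years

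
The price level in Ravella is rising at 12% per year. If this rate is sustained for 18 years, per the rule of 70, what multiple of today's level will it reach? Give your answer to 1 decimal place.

≈ 8.5 times

Doubling time ≈ 70/12 = 5.83 years.
18 years / 5.83 ≈ 3.09 doublings → factor 2^3.09 ≈ 8.5.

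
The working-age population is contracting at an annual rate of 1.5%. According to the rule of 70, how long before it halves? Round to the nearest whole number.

approximately 47 years

The rule works in reverse for decay: 70/1.5 ≈ 46.67 years to halve.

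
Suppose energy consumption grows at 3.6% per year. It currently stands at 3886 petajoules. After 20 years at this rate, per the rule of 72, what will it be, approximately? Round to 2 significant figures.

It doubles every 72/3.6 ≈ 20.00 years, so 20 years is 1.00 doublings.
2^1.00 ≈ 2.00; 3886 × 2.00 ≈ 7800 petajoules.

about 7800 petajoules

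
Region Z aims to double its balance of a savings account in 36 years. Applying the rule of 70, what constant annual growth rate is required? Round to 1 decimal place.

about 1.9%

70 / 36 ≈ 1.94, so about 1.9% a year.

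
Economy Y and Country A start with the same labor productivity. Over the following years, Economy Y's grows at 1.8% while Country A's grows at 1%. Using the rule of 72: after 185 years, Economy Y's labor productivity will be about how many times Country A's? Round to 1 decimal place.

Economy Y pulls ahead at 0.8 pp per year, so the ratio doubles every 72/0.8 ≈ 90.00 years.
In 185 years that's 2.06 doublings: 2^2.06 ≈ 4.2.

around 4.2 times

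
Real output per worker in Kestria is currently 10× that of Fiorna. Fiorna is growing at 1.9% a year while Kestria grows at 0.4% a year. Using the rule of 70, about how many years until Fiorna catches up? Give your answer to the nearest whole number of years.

≈ 155 years

The growth-rate gap is 1.9% − 0.4% = 1.5 percentage points.
So the ratio between them halves every 70/1.5 ≈ 46.67 years.
A 10× gap takes log₂(10) ≈ 3.32 halvings to close: 3.32 × 46.67 ≈ 155 years.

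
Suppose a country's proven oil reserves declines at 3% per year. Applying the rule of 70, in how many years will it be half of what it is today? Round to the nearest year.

approximately 23 years

Halving time ≈ 70 / 3 = 23.33 → 23 years.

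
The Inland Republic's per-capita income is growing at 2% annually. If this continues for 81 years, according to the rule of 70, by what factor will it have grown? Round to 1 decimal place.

Doubles every ≈ 35.00 years (70/2).
81 years is 2.31 doublings; 2^2.31 ≈ 5.0×.

around 5.0 times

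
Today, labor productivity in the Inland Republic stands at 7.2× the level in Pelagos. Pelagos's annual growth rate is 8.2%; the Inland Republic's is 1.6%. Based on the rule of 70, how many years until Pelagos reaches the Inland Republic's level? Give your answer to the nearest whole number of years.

approximately 30 years

Pelagos gains on the Inland Republic at 8.2% − 1.6% = 6.6 points a year.
At that relative rate the gap halves every 70/6.6 ≈ 10.61 years.
A 7.2× gap takes log₂(7.2) ≈ 2.85 halvings to close: 2.85 × 10.61 ≈ 30 years.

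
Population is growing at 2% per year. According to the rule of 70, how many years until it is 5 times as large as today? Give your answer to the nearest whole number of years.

At 2% it doubles every 70/2 ≈ 35.00 years.
5× is log₂ 5 ≈ 2.32 doublings, so ≈ 2.32 × 35.00 = 81 years.

roughly 81 years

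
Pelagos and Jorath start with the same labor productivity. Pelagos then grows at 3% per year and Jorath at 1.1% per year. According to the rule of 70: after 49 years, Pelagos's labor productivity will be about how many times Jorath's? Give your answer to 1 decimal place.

2.5 times

Pelagos pulls ahead at 1.9 pp per year, so the ratio doubles every 70/1.9 ≈ 36.84 years.
In 49 years that's 1.33 doublings: 2^1.33 ≈ 2.5.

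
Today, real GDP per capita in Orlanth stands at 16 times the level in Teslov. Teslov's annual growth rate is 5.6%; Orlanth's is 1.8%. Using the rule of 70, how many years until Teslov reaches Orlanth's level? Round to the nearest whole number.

around 74 years

The growth-rate gap is 5.6% − 1.8% = 3.8 percentage points.
So the ratio between them halves every 70/3.8 ≈ 18.42 years.
A 16 times gap closes after 4 halvings: 4 × 18.42 ≈ 74 years.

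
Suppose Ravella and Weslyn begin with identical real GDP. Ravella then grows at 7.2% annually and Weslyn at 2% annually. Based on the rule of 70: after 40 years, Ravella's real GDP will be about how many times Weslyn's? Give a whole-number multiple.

Ravella pulls ahead at 5.2 pp per year, so the ratio doubles every 70/5.2 ≈ 13.46 years.
In 40 years that's 2.97 doublings: 2^2.97 ≈ 8.

≈ 8 times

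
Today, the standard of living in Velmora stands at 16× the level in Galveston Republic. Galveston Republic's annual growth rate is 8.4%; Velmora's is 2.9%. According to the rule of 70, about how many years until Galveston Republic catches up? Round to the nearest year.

What matters is the difference: 5.5 pp.
Rule of 70 on the gap: the ratio halves every 70/5.5 ≈ 12.73 years.
A 16× gap closes after 4 halvings: 4 × 12.73 ≈ 51 years.

about 51 years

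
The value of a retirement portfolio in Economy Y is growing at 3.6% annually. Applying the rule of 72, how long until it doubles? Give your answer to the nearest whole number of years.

20 years

At 3.6%, doubling takes about 72/3.6 = 20.00 years.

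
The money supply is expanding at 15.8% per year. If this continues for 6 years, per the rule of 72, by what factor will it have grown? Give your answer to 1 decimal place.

≈ 2.5 times

Doubles every ≈ 4.56 years (72/15.8).
6 years is 1.32 doublings; 2^1.32 ≈ 2.5×.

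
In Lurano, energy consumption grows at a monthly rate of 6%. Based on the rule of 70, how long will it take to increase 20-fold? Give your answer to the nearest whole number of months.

approximately 50 months

At 6% it doubles every 70/6 ≈ 11.67 months.
Reaching 20× takes log₂(20) ≈ 4.32 doublings.
4.32 × 11.67 ≈ 50 months.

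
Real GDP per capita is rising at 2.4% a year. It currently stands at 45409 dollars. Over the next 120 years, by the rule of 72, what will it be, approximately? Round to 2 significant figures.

roughly 730000 dollars

Doubling time ≈ 72/2.4 = 30.00 years.
120 years is 120/30.00 ≈ 4.00 doublings, a factor of 2^4.00 ≈ 16.00.
45409 × 16.00 ≈ 730000 dollars.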